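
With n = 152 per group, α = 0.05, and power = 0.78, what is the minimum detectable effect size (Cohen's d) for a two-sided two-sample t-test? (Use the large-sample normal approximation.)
d ≈ 0.31

Minimum detectable effect (two-sample t-test, normal approximation):
d = (z_{α/2} + z_β) / √(n/2)
d = (1.960 + 0.772) / √(152/2)
d = 2.732 / 8.718
d ≈ 0.31

By Cohen's convention (0.2 small / 0.5 medium / 0.8 large): small effect.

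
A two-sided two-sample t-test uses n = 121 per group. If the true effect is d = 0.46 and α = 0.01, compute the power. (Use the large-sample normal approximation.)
Power ≈ 0.84

Power calculation (two-sample t-test, normal approximation):
z_β = d · √(n/2) - z_{α/2}
z_β = 0.46 · √(121/2) - 2.576
z_β = 0.46 · 7.778 - 2.576
z_β = 1.002

Power = Φ(z_β) = Φ(1.002) ≈ 0.842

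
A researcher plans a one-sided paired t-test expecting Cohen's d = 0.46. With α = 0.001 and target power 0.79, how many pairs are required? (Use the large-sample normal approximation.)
n = 72 pairs

Sample size formula (paired t-test, normal approximation):
n = ((z_α + z_β) / d)²

z_α = 3.090 (for α = 0.001, one-sided)
z_β = 0.806 (for power = 0.79)
d = 0.46

n = ((3.090 + 0.806) / 0.46)²
n = (8.470)²
n ≈ 71.74
Round up to the next whole number: n = 72 pairs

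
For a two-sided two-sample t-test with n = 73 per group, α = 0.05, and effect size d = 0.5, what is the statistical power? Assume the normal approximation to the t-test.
Power ≈ 0.86

Power calculation (two-sample t-test, normal approximation):
z_β = d · √(n/2) - z_{α/2}
z_β = 0.5 · √(73/2) - 1.960
z_β = 0.5 · 6.042 - 1.960
z_β = 1.061

Power = Φ(z_β) = Φ(1.061) ≈ 0.856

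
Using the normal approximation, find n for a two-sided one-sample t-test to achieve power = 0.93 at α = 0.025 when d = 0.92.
n = 17

Sample size formula (one-sample t-test, normal approximation):
n = ((z_{α/2} + z_β) / d)²

z_{α/2} = 2.241 (for α = 0.025, two-sided)
z_β = 1.476 (for power = 0.93)
d = 0.92

n = ((2.241 + 1.476) / 0.92)²
n = (4.040)²
n ≈ 16.32
Round up to the next whole number: n = 17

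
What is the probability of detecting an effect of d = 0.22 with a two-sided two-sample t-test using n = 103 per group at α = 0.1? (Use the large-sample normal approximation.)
Power ≈ 0.47

Power calculation (two-sample t-test, normal approximation):
z_β = d · √(n/2) - z_{α/2}
z_β = 0.22 · √(103/2) - 1.645
z_β = 0.22 · 7.176 - 1.645
z_β = -0.066

Power = Φ(z_β) = Φ(-0.066) ≈ 0.474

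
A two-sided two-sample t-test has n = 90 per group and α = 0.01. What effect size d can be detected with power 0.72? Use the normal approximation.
d ≈ 0.47

Minimum detectable effect (two-sample t-test, normal approximation):
d = (z_{α/2} + z_β) / √(n/2)
d = (2.576 + 0.583) / √(90/2)
d = 3.159 / 6.708
d ≈ 0.47

By Cohen's convention (0.2 small / 0.5 medium / 0.8 large): small effect.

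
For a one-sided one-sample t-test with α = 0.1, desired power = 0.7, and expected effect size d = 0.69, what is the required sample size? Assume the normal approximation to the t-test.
n = 7

Sample size formula (one-sample t-test, normal approximation):
n = ((z_α + z_β) / d)²

z_α = 1.282 (for α = 0.1, one-sided)
z_β = 0.524 (for power = 0.7)
d = 0.69

n = ((1.282 + 0.524) / 0.69)²
n = (2.617)²
n ≈ 6.85
Round up to the next whole number: n = 7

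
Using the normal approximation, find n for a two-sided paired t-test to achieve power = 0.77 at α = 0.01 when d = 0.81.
n = 17 pairs

Sample size formula (paired t-test, normal approximation):
n = ((z_{α/2} + z_β) / d)²

z_{α/2} = 2.576 (for α = 0.01, two-sided)
z_β = 0.739 (for power = 0.77)
d = 0.81

n = ((2.576 + 0.739) / 0.81)²
n = (4.093)²
n ≈ 16.75
Round up to the next whole number: n = 17 pairs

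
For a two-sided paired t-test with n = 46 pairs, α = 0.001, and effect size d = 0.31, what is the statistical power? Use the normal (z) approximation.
Power ≈ 0.12

Power calculation (paired t-test, normal approximation):
z_β = d · √n - z_{α/2}
z_β = 0.31 · √46 - 3.291
z_β = 0.31 · 6.782 - 3.291
z_β = -1.188

Power = Φ(z_β) = Φ(-1.188) ≈ 0.117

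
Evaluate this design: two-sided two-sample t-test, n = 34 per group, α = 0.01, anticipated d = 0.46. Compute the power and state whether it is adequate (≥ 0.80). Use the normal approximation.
Power ≈ 0.25; the study is underpowered (power < 0.80)

Power calculation (two-sample t-test, normal approximation):
z_β = d · √(n/2) - z_{α/2}
z_β = 0.46 · √(34/2) - 2.576
z_β = 0.46 · 4.123 - 2.576
z_β = -0.679

Power = Φ(z_β) = Φ(-0.679) ≈ 0.249

Effect size d = 0.46 is small by Cohen's convention (0.2/0.5/0.8).

Threshold: power ≥ 0.80 is conventionally adequate.
Power ≈ 0.25 → the study is underpowered (power < 0.80).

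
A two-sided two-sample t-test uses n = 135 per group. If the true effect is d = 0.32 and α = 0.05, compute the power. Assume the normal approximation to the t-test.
Power ≈ 0.75

Power calculation (two-sample t-test, normal approximation):
z_β = d · √(n/2) - z_{α/2}
z_β = 0.32 · √(135/2) - 1.960
z_β = 0.32 · 8.216 - 1.960
z_β = 0.669

Power = Φ(z_β) = Φ(0.669) ≈ 0.748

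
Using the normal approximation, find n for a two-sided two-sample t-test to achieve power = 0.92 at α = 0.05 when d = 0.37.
n = 166 per group

Sample size formula (two-sample t-test, normal approximation):
n = 2 · ((z_{α/2} + z_β) / d)²

z_{α/2} = 1.960 (for α = 0.05, two-sided)
z_β = 1.405 (for power = 0.92)
d = 0.37

n = 2 · ((1.960 + 1.405) / 0.37)²
n = 2 · (9.095)²
n ≈ 165.44
Round up to the next whole number: n = 166 per group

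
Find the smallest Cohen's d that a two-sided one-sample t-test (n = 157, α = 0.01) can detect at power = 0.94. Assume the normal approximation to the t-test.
d ≈ 0.33

Minimum detectable effect (one-sample t-test, normal approximation):
d = (z_{α/2} + z_β) / √n
d = (2.576 + 1.555) / √157
d = 4.131 / 12.530
d ≈ 0.33

By Cohen's convention (0.2 small / 0.5 medium / 0.8 large): small effect.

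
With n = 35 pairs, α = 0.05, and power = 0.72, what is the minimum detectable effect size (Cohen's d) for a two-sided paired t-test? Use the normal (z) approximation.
d ≈ 0.43

Minimum detectable effect (paired t-test, normal approximation):
d = (z_{α/2} + z_β) / √n
d = (1.960 + 0.583) / √35
d = 2.543 / 5.916
d ≈ 0.43

By Cohen's convention (0.2 small / 0.5 medium / 0.8 large): small effect.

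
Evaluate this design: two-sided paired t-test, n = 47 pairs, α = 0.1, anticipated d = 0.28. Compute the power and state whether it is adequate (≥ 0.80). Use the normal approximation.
Power ≈ 0.61; the study is underpowered (power < 0.80)

Power calculation (paired t-test, normal approximation):
z_β = d · √n - z_{α/2}
z_β = 0.28 · √47 - 1.645
z_β = 0.28 · 6.856 - 1.645
z_β = 0.275

Power = Φ(z_β) = Φ(0.275) ≈ 0.608

Effect size d = 0.28 is small by Cohen's convention (0.2/0.5/0.8).

Threshold: power ≥ 0.80 is conventionally adequate.
Power ≈ 0.61 → the study is underpowered (power < 0.80).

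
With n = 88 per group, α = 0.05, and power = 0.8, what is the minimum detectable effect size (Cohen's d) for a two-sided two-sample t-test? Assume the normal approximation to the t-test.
d ≈ 0.42

Minimum detectable effect (two-sample t-test, normal approximation):
d = (z_{α/2} + z_β) / √(n/2)
d = (1.960 + 0.842) / √(88/2)
d = 2.802 / 6.633
d ≈ 0.42

By Cohen's convention (0.2 small / 0.5 medium / 0.8 large): small effect.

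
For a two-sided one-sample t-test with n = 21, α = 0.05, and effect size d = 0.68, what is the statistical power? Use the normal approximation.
Power ≈ 0.88

Power calculation (one-sample t-test, normal approximation):
z_β = d · √n - z_{α/2}
z_β = 0.68 · √21 - 1.960
z_β = 0.68 · 4.583 - 1.960
z_β = 1.156

Power = Φ(z_β) = Φ(1.156) ≈ 0.876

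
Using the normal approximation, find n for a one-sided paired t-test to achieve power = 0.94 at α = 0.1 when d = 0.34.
n = 70 pairs

Sample size formula (paired t-test, normal approximation):
n = ((z_α + z_β) / d)²

z_α = 1.282 (for α = 0.1, one-sided)
z_β = 1.555 (for power = 0.94)
d = 0.34

n = ((1.282 + 1.555) / 0.34)²
n = (8.344)²
n ≈ 69.62
Round up to the next whole number: n = 70 pairs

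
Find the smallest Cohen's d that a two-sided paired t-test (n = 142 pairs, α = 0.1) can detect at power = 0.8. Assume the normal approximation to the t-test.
d ≈ 0.21

Minimum detectable effect (paired t-test, normal approximation):
d = (z_{α/2} + z_β) / √n
d = (1.645 + 0.842) / √142
d = 2.486 / 11.916
d ≈ 0.21

By Cohen's convention (0.2 small / 0.5 medium / 0.8 large): small effect.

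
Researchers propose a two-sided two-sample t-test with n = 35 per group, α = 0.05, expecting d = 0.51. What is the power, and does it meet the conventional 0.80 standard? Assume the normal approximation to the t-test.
Power ≈ 0.57; the study is underpowered (power < 0.80)

Power calculation (two-sample t-test, normal approximation):
z_β = d · √(n/2) - z_{α/2}
z_β = 0.51 · √(35/2) - 1.960
z_β = 0.51 · 4.183 - 1.960
z_β = 0.174

Power = Φ(z_β) = Φ(0.174) ≈ 0.569

Effect size d = 0.51 is medium by Cohen's convention (0.2/0.5/0.8).

Threshold: power ≥ 0.80 is conventionally adequate.
Power ≈ 0.57 → the study is underpowered (power < 0.80).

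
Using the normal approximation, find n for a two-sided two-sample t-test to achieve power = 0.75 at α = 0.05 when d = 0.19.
n = 385 per group

Sample size formula (two-sample t-test, normal approximation):
n = 2 · ((z_{α/2} + z_β) / d)²

z_{α/2} = 1.960 (for α = 0.05, two-sided)
z_β = 0.674 (for power = 0.75)
d = 0.19

n = 2 · ((1.960 + 0.674) / 0.19)²
n = 2 · (13.863)²
n ≈ 384.37
Round up to the next whole number: n = 385 per group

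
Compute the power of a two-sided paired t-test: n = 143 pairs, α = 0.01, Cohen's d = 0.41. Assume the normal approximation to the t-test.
Power ≈ 0.99

Power calculation (paired t-test, normal approximation):
z_β = d · √n - z_{α/2}
z_β = 0.41 · √143 - 2.576
z_β = 0.41 · 11.958 - 2.576
z_β = 2.327

Power = Φ(z_β) = Φ(2.327) ≈ 0.990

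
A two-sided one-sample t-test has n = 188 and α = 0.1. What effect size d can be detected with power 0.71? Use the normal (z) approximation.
d ≈ 0.16

Minimum detectable effect (one-sample t-test, normal approximation):
d = (z_{α/2} + z_β) / √n
d = (1.645 + 0.553) / √188
d = 2.198 / 13.711
d ≈ 0.16

By Cohen's convention (0.2 small / 0.5 medium / 0.8 large): very small effect.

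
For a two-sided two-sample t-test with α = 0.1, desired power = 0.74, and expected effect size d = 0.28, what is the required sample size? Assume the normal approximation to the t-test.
n = 134 per group

Sample size formula (two-sample t-test, normal approximation):
n = 2 · ((z_{α/2} + z_β) / d)²

z_{α/2} = 1.645 (for α = 0.1, two-sided)
z_β = 0.643 (for power = 0.74)
d = 0.28

n = 2 · ((1.645 + 0.643) / 0.28)²
n = 2 · (8.171)²
n ≈ 133.53
Round up to the next whole number: n = 134 per group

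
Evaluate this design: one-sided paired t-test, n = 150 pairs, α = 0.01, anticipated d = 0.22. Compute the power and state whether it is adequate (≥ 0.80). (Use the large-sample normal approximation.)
Power ≈ 0.64; the study is underpowered (power < 0.80)

Power calculation (paired t-test, normal approximation):
z_β = d · √n - z_α
z_β = 0.22 · √150 - 2.326
z_β = 0.22 · 12.247 - 2.326
z_β = 0.368

Power = Φ(z_β) = Φ(0.368) ≈ 0.644

Effect size d = 0.22 is small by Cohen's convention (0.2/0.5/0.8).

Threshold: power ≥ 0.80 is conventionally adequate.
Power ≈ 0.64 → the study is underpowered (power < 0.80).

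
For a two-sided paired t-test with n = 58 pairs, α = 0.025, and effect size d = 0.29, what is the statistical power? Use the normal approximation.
Power ≈ 0.49

Power calculation (paired t-test, normal approximation):
z_β = d · √n - z_{α/2}
z_β = 0.29 · √58 - 2.241
z_β = 0.29 · 7.616 - 2.241
z_β = -0.033

Power = Φ(z_β) = Φ(-0.033) ≈ 0.487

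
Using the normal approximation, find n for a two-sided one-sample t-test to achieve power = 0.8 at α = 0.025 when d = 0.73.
n = 18

Sample size formula (one-sample t-test, normal approximation):
n = ((z_{α/2} + z_β) / d)²

z_{α/2} = 2.241 (for α = 0.025, two-sided)
z_β = 0.842 (for power = 0.8)
d = 0.73

n = ((2.241 + 0.842) / 0.73)²
n = (4.223)²
n ≈ 17.83
Round up to the next whole number: n = 18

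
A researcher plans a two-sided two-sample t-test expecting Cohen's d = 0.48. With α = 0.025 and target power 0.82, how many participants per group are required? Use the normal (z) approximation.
n = 87 per group

Sample size formula (two-sample t-test, normal approximation):
n = 2 · ((z_{α/2} + z_β) / d)²

z_{α/2} = 2.241 (for α = 0.025, two-sided)
z_β = 0.915 (for power = 0.82)
d = 0.48

n = 2 · ((2.241 + 0.915) / 0.48)²
n = 2 · (6.575)²
n ≈ 86.46
Round up to the next whole number: n = 87 per group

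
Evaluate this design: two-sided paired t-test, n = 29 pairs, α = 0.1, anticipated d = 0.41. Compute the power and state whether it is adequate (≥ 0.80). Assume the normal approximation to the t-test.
Power ≈ 0.71; the study is underpowered (power < 0.80)

Power calculation (paired t-test, normal approximation):
z_β = d · √n - z_{α/2}
z_β = 0.41 · √29 - 1.645
z_β = 0.41 · 5.385 - 1.645
z_β = 0.563

Power = Φ(z_β) = Φ(0.563) ≈ 0.713

Effect size d = 0.41 is small by Cohen's convention (0.2/0.5/0.8).

Threshold: power ≥ 0.80 is conventionally adequate.
Power ≈ 0.71 → the study is underpowered (power < 0.80).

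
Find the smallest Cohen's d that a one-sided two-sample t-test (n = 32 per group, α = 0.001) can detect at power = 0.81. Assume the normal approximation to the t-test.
d ≈ 0.99

Minimum detectable effect (two-sample t-test, normal approximation):
d = (z_α + z_β) / √(n/2)
d = (3.090 + 0.878) / √(32/2)
d = 3.968 / 4.000
d ≈ 0.99

By Cohen's convention (0.2 small / 0.5 medium / 0.8 large): large effect.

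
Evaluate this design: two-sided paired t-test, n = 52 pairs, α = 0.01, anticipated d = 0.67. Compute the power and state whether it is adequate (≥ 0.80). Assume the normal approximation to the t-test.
Power ≈ 0.99; the study is adequately powered (power ≥ 0.80)

Power calculation (paired t-test, normal approximation):
z_β = d · √n - z_{α/2}
z_β = 0.67 · √52 - 2.576
z_β = 0.67 · 7.211 - 2.576
z_β = 2.256

Power = Φ(z_β) = Φ(2.256) ≈ 0.988

Effect size d = 0.67 is medium by Cohen's convention (0.2/0.5/0.8).

Threshold: power ≥ 0.80 is conventionally adequate.
Power ≈ 0.99 → the study is adequately powered (power ≥ 0.80).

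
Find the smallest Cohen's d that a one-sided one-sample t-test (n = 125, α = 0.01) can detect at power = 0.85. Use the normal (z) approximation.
d ≈ 0.30

Minimum detectable effect (one-sample t-test, normal approximation):
d = (z_α + z_β) / √n
d = (2.326 + 1.036) / √125
d = 3.363 / 11.180
d ≈ 0.30

By Cohen's convention (0.2 small / 0.5 medium / 0.8 large): small effect.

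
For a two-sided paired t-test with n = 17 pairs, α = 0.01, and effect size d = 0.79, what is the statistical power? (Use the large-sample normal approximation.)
Power ≈ 0.75

Power calculation (paired t-test, normal approximation):
z_β = d · √n - z_{α/2}
z_β = 0.79 · √17 - 2.576
z_β = 0.79 · 4.123 - 2.576
z_β = 0.681

Power = Φ(z_β) = Φ(0.681) ≈ 0.752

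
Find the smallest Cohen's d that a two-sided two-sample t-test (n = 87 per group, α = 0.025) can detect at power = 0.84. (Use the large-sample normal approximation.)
d ≈ 0.49

Minimum detectable effect (two-sample t-test, normal approximation):
d = (z_{α/2} + z_β) / √(n/2)
d = (2.241 + 0.994) / √(87/2)
d = 3.236 / 6.595
d ≈ 0.49

By Cohen's convention (0.2 small / 0.5 medium / 0.8 large): small effect.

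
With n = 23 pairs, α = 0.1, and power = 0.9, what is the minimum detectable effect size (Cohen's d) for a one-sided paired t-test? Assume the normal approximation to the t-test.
d ≈ 0.53

Minimum detectable effect (paired t-test, normal approximation):
d = (z_α + z_β) / √n
d = (1.282 + 1.282) / √23
d = 2.563 / 4.796
d ≈ 0.53

By Cohen's convention (0.2 small / 0.5 medium / 0.8 large): medium effect.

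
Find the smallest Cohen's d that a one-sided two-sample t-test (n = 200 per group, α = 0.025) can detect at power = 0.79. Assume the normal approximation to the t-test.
d ≈ 0.28

Minimum detectable effect (two-sample t-test, normal approximation):
d = (z_α + z_β) / √(n/2)
d = (1.960 + 0.806) / √(200/2)
d = 2.766 / 10.000
d ≈ 0.28

By Cohen's convention (0.2 small / 0.5 medium / 0.8 large): small effect.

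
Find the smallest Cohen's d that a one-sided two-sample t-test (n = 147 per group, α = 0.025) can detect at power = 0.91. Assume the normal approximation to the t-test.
d ≈ 0.39

Minimum detectable effect (two-sample t-test, normal approximation):
d = (z_α + z_β) / √(n/2)
d = (1.960 + 1.341) / √(147/2)
d = 3.301 / 8.573
d ≈ 0.39

By Cohen's convention (0.2 small / 0.5 medium / 0.8 large): small effect.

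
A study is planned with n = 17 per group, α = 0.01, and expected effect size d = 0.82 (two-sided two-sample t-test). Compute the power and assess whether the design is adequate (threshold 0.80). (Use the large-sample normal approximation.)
Power ≈ 0.43; the study is underpowered (power < 0.80)

Power calculation (two-sample t-test, normal approximation):
z_β = d · √(n/2) - z_{α/2}
z_β = 0.82 · √(17/2) - 2.576
z_β = 0.82 · 2.915 - 2.576
z_β = -0.185

Power = Φ(z_β) = Φ(-0.185) ≈ 0.427

Effect size d = 0.82 is large by Cohen's convention (0.2/0.5/0.8).

Threshold: power ≥ 0.80 is conventionally adequate.
Power ≈ 0.43 → the study is underpowered (power < 0.80).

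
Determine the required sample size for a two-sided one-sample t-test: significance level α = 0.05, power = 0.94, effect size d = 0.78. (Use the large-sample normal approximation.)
n = 21

Sample size formula (one-sample t-test, normal approximation):
n = ((z_{α/2} + z_β) / d)²

z_{α/2} = 1.960 (for α = 0.05, two-sided)
z_β = 1.555 (for power = 0.94)
d = 0.78

n = ((1.960 + 1.555) / 0.78)²
n = (4.506)²
n ≈ 20.30
Round up to the next whole number: n = 21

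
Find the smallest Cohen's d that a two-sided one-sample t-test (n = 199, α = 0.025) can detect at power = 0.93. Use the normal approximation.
d ≈ 0.26

Minimum detectable effect (one-sample t-test, normal approximation):
d = (z_{α/2} + z_β) / √n
d = (2.241 + 1.476) / √199
d = 3.717 / 14.107
d ≈ 0.26

By Cohen's convention (0.2 small / 0.5 medium / 0.8 large): small effect.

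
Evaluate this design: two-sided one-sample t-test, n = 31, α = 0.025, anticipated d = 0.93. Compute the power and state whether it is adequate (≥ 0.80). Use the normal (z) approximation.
Power ≈ 1.00; the study is adequately powered (power ≥ 0.80)

Power calculation (one-sample t-test, normal approximation):
z_β = d · √n - z_{α/2}
z_β = 0.93 · √31 - 2.241
z_β = 0.93 · 5.568 - 2.241
z_β = 2.937

Power = Φ(z_β) = Φ(2.937) ≈ 0.998

Effect size d = 0.93 is large by Cohen's convention (0.2/0.5/0.8).

Threshold: power ≥ 0.80 is conventionally adequate.
Power ≈ 1.00 → the study is adequately powered (power ≥ 0.80).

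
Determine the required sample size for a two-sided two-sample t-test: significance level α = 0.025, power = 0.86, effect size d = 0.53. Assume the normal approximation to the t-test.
n = 79 per group

Sample size formula (two-sample t-test, normal approximation):
n = 2 · ((z_{α/2} + z_β) / d)²

z_{α/2} = 2.241 (for α = 0.025, two-sided)
z_β = 1.080 (for power = 0.86)
d = 0.53

n = 2 · ((2.241 + 1.080) / 0.53)²
n = 2 · (6.266)²
n ≈ 78.53
Round up to the next whole number: n = 79 per group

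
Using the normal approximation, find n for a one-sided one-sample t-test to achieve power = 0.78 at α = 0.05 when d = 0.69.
n = 13

Sample size formula (one-sample t-test, normal approximation):
n = ((z_α + z_β) / d)²

z_α = 1.645 (for α = 0.05, one-sided)
z_β = 0.772 (for power = 0.78)
d = 0.69

n = ((1.645 + 0.772) / 0.69)²
n = (3.503)²
n ≈ 12.27
Round up to the next whole number: n = 13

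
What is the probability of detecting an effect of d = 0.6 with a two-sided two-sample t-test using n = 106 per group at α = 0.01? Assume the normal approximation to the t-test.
Power ≈ 0.96

Power calculation (two-sample t-test, normal approximation):
z_β = d · √(n/2) - z_{α/2}
z_β = 0.6 · √(106/2) - 2.576
z_β = 0.6 · 7.280 - 2.576
z_β = 1.792

Power = Φ(z_β) = Φ(1.792) ≈ 0.963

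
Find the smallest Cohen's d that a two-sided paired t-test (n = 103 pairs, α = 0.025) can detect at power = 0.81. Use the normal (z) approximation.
d ≈ 0.31

Minimum detectable effect (paired t-test, normal approximation):
d = (z_{α/2} + z_β) / √n
d = (2.241 + 0.878) / √103
d = 3.119 / 10.149
d ≈ 0.31

By Cohen's convention (0.2 small / 0.5 medium / 0.8 large): small effect.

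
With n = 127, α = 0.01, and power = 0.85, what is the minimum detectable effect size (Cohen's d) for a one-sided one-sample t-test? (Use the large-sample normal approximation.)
d ≈ 0.30

Minimum detectable effect (one-sample t-test, normal approximation):
d = (z_α + z_β) / √n
d = (2.326 + 1.036) / √127
d = 3.363 / 11.269
d ≈ 0.30

By Cohen's convention (0.2 small / 0.5 medium / 0.8 large): small effect.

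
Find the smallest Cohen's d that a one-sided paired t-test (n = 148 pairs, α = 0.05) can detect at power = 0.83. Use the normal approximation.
d ≈ 0.21

Minimum detectable effect (paired t-test, normal approximation):
d = (z_α + z_β) / √n
d = (1.645 + 0.954) / √148
d = 2.599 / 12.166
d ≈ 0.21

By Cohen's convention (0.2 small / 0.5 medium / 0.8 large): small effect.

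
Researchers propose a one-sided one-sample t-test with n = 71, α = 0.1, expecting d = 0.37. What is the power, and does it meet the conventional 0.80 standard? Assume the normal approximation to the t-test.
Power ≈ 0.97; the study is adequately powered (power ≥ 0.80)

Power calculation (one-sample t-test, normal approximation):
z_β = d · √n - z_α
z_β = 0.37 · √71 - 1.282
z_β = 0.37 · 8.426 - 1.282
z_β = 1.836

Power = Φ(z_β) = Φ(1.836) ≈ 0.967

Effect size d = 0.37 is small by Cohen's convention (0.2/0.5/0.8).

Threshold: power ≥ 0.80 is conventionally adequate.
Power ≈ 0.97 → the study is adequately powered (power ≥ 0.80).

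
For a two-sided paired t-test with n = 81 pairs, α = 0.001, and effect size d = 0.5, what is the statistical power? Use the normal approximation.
Power ≈ 0.89

Power calculation (paired t-test, normal approximation):
z_β = d · √n - z_{α/2}
z_β = 0.5 · √81 - 3.291
z_β = 0.5 · 9.000 - 3.291
z_β = 1.209

Power = Φ(z_β) = Φ(1.209) ≈ 0.887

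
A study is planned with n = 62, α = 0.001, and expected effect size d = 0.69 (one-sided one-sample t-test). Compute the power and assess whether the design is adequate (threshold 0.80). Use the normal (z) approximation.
Power ≈ 0.99; the study is adequately powered (power ≥ 0.80)

Power calculation (one-sample t-test, normal approximation):
z_β = d · √n - z_α
z_β = 0.69 · √62 - 3.090
z_β = 0.69 · 7.874 - 3.090
z_β = 2.343

Power = Φ(z_β) = Φ(2.343) ≈ 0.990

Effect size d = 0.69 is medium by Cohen's convention (0.2/0.5/0.8).

Threshold: power ≥ 0.80 is conventionally adequate.
Power ≈ 0.99 → the study is adequately powered (power ≥ 0.80).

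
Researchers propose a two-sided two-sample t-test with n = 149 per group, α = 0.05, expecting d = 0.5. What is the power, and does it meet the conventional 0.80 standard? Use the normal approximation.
Power ≈ 0.99; the study is adequately powered (power ≥ 0.80)

Power calculation (two-sample t-test, normal approximation):
z_β = d · √(n/2) - z_{α/2}
z_β = 0.5 · √(149/2) - 1.960
z_β = 0.5 · 8.631 - 1.960
z_β = 2.356

Power = Φ(z_β) = Φ(2.356) ≈ 0.991

Effect size d = 0.5 is medium by Cohen's convention (0.2/0.5/0.8).

Threshold: power ≥ 0.80 is conventionally adequate.
Power ≈ 0.99 → the study is adequately powered (power ≥ 0.80).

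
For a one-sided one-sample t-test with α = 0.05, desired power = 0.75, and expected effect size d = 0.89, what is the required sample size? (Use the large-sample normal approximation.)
n = 7

Sample size formula (one-sample t-test, normal approximation):
n = ((z_α + z_β) / d)²

z_α = 1.645 (for α = 0.05, one-sided)
z_β = 0.674 (for power = 0.75)
d = 0.89

n = ((1.645 + 0.674) / 0.89)²
n = (2.606)²
n ≈ 6.79
Round up to the next whole number: n = 7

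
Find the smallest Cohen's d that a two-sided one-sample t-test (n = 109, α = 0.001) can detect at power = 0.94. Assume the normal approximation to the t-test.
d ≈ 0.46

Minimum detectable effect (one-sample t-test, normal approximation):
d = (z_{α/2} + z_β) / √n
d = (3.291 + 1.555) / √109
d = 4.845 / 10.440
d ≈ 0.46

By Cohen's convention (0.2 small / 0.5 medium / 0.8 large): small effect.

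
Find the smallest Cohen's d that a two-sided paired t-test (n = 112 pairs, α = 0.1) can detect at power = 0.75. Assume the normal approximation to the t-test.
d ≈ 0.22

Minimum detectable effect (paired t-test, normal approximation):
d = (z_{α/2} + z_β) / √n
d = (1.645 + 0.674) / √112
d = 2.319 / 10.583
d ≈ 0.22

By Cohen's convention (0.2 small / 0.5 medium / 0.8 large): small effect.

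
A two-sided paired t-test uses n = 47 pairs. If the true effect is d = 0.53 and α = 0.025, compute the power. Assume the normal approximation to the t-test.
Power ≈ 0.92

Power calculation (paired t-test, normal approximation):
z_β = d · √n - z_{α/2}
z_β = 0.53 · √47 - 2.241
z_β = 0.53 · 6.856 - 2.241
z_β = 1.392

Power = Φ(z_β) = Φ(1.392) ≈ 0.918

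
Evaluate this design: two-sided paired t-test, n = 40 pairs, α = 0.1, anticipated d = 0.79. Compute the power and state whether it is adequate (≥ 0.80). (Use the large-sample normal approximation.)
Power ≈ 1.00; the study is adequately powered (power ≥ 0.80)

Power calculation (paired t-test, normal approximation):
z_β = d · √n - z_{α/2}
z_β = 0.79 · √40 - 1.645
z_β = 0.79 · 6.325 - 1.645
z_β = 3.352

Power = Φ(z_β) = Φ(3.352) ≈ 1.000

Effect size d = 0.79 is medium by Cohen's convention (0.2/0.5/0.8).

Threshold: power ≥ 0.80 is conventionally adequate.
Power ≈ 1.00 → the study is adequately powered (power ≥ 0.80).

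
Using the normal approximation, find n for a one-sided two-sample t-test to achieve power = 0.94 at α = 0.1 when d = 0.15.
n = 716 per group

Sample size formula (two-sample t-test, normal approximation):
n = 2 · ((z_α + z_β) / d)²

z_α = 1.282 (for α = 0.1, one-sided)
z_β = 1.555 (for power = 0.94)
d = 0.15

n = 2 · ((1.282 + 1.555) / 0.15)²
n = 2 · (18.913)²
n ≈ 715.40
Round up to the next whole number: n = 716 per group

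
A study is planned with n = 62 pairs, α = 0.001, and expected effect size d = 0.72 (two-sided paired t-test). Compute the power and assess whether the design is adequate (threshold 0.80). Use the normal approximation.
Power ≈ 0.99; the study is adequately powered (power ≥ 0.80)

Power calculation (paired t-test, normal approximation):
z_β = d · √n - z_{α/2}
z_β = 0.72 · √62 - 3.291
z_β = 0.72 · 7.874 - 3.291
z_β = 2.379

Power = Φ(z_β) = Φ(2.379) ≈ 0.991

Effect size d = 0.72 is medium by Cohen's convention (0.2/0.5/0.8).

Threshold: power ≥ 0.80 is conventionally adequate.
Power ≈ 0.99 → the study is adequately powered (power ≥ 0.80).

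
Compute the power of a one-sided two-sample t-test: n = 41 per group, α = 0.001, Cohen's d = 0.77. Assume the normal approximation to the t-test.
Power ≈ 0.65

Power calculation (two-sample t-test, normal approximation):
z_β = d · √(n/2) - z_α
z_β = 0.77 · √(41/2) - 3.090
z_β = 0.77 · 4.528 - 3.090
z_β = 0.396

Power = Φ(z_β) = Φ(0.396) ≈ 0.654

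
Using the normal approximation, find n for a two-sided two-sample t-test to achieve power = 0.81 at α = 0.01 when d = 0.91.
n = 29 per group

Sample size formula (two-sample t-test, normal approximation):
n = 2 · ((z_{α/2} + z_β) / d)²

z_{α/2} = 2.576 (for α = 0.01, two-sided)
z_β = 0.878 (for power = 0.81)
d = 0.91

n = 2 · ((2.576 + 0.878) / 0.91)²
n = 2 · (3.796)²
n ≈ 28.82
Round up to the next whole number: n = 29 per group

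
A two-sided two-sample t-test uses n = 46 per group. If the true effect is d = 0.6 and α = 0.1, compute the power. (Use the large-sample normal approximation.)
Power ≈ 0.89

Power calculation (two-sample t-test, normal approximation):
z_β = d · √(n/2) - z_{α/2}
z_β = 0.6 · √(46/2) - 1.645
z_β = 0.6 · 4.796 - 1.645
z_β = 1.233

Power = Φ(z_β) = Φ(1.233) ≈ 0.891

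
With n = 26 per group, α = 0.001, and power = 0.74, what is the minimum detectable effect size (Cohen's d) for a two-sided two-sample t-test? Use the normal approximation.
d ≈ 1.09

Minimum detectable effect (two-sample t-test, normal approximation):
d = (z_{α/2} + z_β) / √(n/2)
d = (3.291 + 0.643) / √(26/2)
d = 3.934 / 3.606
d ≈ 1.09

By Cohen's convention (0.2 small / 0.5 medium / 0.8 large): large effect.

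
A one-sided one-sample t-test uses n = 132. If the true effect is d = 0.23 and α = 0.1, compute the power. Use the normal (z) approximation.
Power ≈ 0.91

Power calculation (one-sample t-test, normal approximation):
z_β = d · √n - z_α
z_β = 0.23 · √132 - 1.282
z_β = 0.23 · 11.489 - 1.282
z_β = 1.361

Power = Φ(z_β) = Φ(1.361) ≈ 0.913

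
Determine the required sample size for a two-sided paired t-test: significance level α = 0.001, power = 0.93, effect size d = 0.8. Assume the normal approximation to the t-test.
n = 36 pairs

Sample size formula (paired t-test, normal approximation):
n = ((z_{α/2} + z_β) / d)²

z_{α/2} = 3.291 (for α = 0.001, two-sided)
z_β = 1.476 (for power = 0.93)
d = 0.8

n = ((3.291 + 1.476) / 0.8)²
n = (5.959)²
n ≈ 35.51
Round up to the next whole number: n = 36 pairs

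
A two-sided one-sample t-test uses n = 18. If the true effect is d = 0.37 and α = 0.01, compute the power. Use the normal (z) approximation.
Power ≈ 0.16

Power calculation (one-sample t-test, normal approximation):
z_β = d · √n - z_{α/2}
z_β = 0.37 · √18 - 2.576
z_β = 0.37 · 4.243 - 2.576
z_β = -1.006

Power = Φ(z_β) = Φ(-1.006) ≈ 0.157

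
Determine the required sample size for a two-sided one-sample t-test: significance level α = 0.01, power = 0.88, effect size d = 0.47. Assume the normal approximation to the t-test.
n = 64

Sample size formula (one-sample t-test, normal approximation):
n = ((z_{α/2} + z_β) / d)²

z_{α/2} = 2.576 (for α = 0.01, two-sided)
z_β = 1.175 (for power = 0.88)
d = 0.47

n = ((2.576 + 1.175) / 0.47)²
n = (7.981)²
n ≈ 63.70
Round up to the next whole number: n = 64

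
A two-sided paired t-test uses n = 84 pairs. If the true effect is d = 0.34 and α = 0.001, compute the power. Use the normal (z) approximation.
Power ≈ 0.43

Power calculation (paired t-test, normal approximation):
z_β = d · √n - z_{α/2}
z_β = 0.34 · √84 - 3.291
z_β = 0.34 · 9.165 - 3.291
z_β = -0.174

Power = Φ(z_β) = Φ(-0.174) ≈ 0.431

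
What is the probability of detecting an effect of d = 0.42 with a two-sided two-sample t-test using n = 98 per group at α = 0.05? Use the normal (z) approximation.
Power ≈ 0.84

Power calculation (two-sample t-test, normal approximation):
z_β = d · √(n/2) - z_{α/2}
z_β = 0.42 · √(98/2) - 1.960
z_β = 0.42 · 7.000 - 1.960
z_β = 0.980

Power = Φ(z_β) = Φ(0.980) ≈ 0.836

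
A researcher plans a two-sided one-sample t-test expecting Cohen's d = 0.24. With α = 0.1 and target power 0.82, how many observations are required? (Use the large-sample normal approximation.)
n = 114

Sample size formula (one-sample t-test, normal approximation):
n = ((z_{α/2} + z_β) / d)²

z_{α/2} = 1.645 (for α = 0.1, two-sided)
z_β = 0.915 (for power = 0.82)
d = 0.24

n = ((1.645 + 0.915) / 0.24)²
n = (10.667)²
n ≈ 113.78
Round up to the next whole number: n = 114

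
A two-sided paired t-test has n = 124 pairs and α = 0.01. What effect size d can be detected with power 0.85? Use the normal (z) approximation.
d ≈ 0.32

Minimum detectable effect (paired t-test, normal approximation):
d = (z_{α/2} + z_β) / √n
d = (2.576 + 1.036) / √124
d = 3.612 / 11.136
d ≈ 0.32

By Cohen's convention (0.2 small / 0.5 medium / 0.8 large): small effect.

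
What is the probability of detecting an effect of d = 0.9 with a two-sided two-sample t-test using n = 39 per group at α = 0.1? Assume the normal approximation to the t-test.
Power ≈ 0.99

Power calculation (two-sample t-test, normal approximation):
z_β = d · √(n/2) - z_{α/2}
z_β = 0.9 · √(39/2) - 1.645
z_β = 0.9 · 4.416 - 1.645
z_β = 2.329

Power = Φ(z_β) = Φ(2.329) ≈ 0.990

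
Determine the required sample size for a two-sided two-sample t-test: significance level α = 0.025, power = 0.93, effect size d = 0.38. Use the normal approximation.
n = 192 per group

Sample size formula (two-sample t-test, normal approximation):
n = 2 · ((z_{α/2} + z_β) / d)²

z_{α/2} = 2.241 (for α = 0.025, two-sided)
z_β = 1.476 (for power = 0.93)
d = 0.38

n = 2 · ((2.241 + 1.476) / 0.38)²
n = 2 · (9.782)²
n ≈ 191.38
Round up to the next whole number: n = 192 per group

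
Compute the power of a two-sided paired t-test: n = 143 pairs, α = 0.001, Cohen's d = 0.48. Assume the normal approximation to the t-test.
Power ≈ 0.99

Power calculation (paired t-test, normal approximation):
z_β = d · √n - z_{α/2}
z_β = 0.48 · √143 - 3.291
z_β = 0.48 · 11.958 - 3.291
z_β = 2.449

Power = Φ(z_β) = Φ(2.449) ≈ 0.993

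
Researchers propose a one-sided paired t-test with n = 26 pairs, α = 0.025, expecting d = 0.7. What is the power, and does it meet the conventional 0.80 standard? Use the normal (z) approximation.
Power ≈ 0.95; the study is adequately powered (power ≥ 0.80)

Power calculation (paired t-test, normal approximation):
z_β = d · √n - z_α
z_β = 0.7 · √26 - 1.960
z_β = 0.7 · 5.099 - 1.960
z_β = 1.609

Power = Φ(z_β) = Φ(1.609) ≈ 0.946

Effect size d = 0.7 is medium by Cohen's convention (0.2/0.5/0.8).

Threshold: power ≥ 0.80 is conventionally adequate.
Power ≈ 0.95 → the study is adequately powered (power ≥ 0.80).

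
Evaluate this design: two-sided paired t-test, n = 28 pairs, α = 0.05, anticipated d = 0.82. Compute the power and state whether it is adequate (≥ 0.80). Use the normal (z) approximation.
Power ≈ 0.99; the study is adequately powered (power ≥ 0.80)

Power calculation (paired t-test, normal approximation):
z_β = d · √n - z_{α/2}
z_β = 0.82 · √28 - 1.960
z_β = 0.82 · 5.292 - 1.960
z_β = 2.379

Power = Φ(z_β) = Φ(2.379) ≈ 0.991

Effect size d = 0.82 is large by Cohen's convention (0.2/0.5/0.8).

Threshold: power ≥ 0.80 is conventionally adequate.
Power ≈ 0.99 → the study is adequately powered (power ≥ 0.80).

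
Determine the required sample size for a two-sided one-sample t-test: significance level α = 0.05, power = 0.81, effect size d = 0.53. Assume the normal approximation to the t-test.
n = 29

Sample size formula (one-sample t-test, normal approximation):
n = ((z_{α/2} + z_β) / d)²

z_{α/2} = 1.960 (for α = 0.05, two-sided)
z_β = 0.878 (for power = 0.81)
d = 0.53

n = ((1.960 + 0.878) / 0.53)²
n = (5.355)²
n ≈ 28.68
Round up to the next whole number: n = 29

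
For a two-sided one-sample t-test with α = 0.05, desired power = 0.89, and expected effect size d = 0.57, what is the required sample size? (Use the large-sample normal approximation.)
n = 32

Sample size formula (one-sample t-test, normal approximation):
n = ((z_{α/2} + z_β) / d)²

z_{α/2} = 1.960 (for α = 0.05, two-sided)
z_β = 1.227 (for power = 0.89)
d = 0.57

n = ((1.960 + 1.227) / 0.57)²
n = (5.591)²
n ≈ 31.26
Round up to the next whole number: n = 32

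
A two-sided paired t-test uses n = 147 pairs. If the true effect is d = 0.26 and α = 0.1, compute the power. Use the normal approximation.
Power ≈ 0.93

Power calculation (paired t-test, normal approximation):
z_β = d · √n - z_{α/2}
z_β = 0.26 · √147 - 1.645
z_β = 0.26 · 12.124 - 1.645
z_β = 1.507

Power = Φ(z_β) = Φ(1.507) ≈ 0.934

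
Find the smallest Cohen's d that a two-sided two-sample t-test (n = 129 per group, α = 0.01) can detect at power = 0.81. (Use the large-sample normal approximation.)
d ≈ 0.43

Minimum detectable effect (two-sample t-test, normal approximation):
d = (z_{α/2} + z_β) / √(n/2)
d = (2.576 + 0.878) / √(129/2)
d = 3.454 / 8.031
d ≈ 0.43

By Cohen's convention (0.2 small / 0.5 medium / 0.8 large): small effect.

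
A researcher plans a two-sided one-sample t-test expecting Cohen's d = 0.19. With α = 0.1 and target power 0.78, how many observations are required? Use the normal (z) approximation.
n = 162

Sample size formula (one-sample t-test, normal approximation):
n = ((z_{α/2} + z_β) / d)²

z_{α/2} = 1.645 (for α = 0.1, two-sided)
z_β = 0.772 (for power = 0.78)
d = 0.19

n = ((1.645 + 0.772) / 0.19)²
n = (12.721)²
n ≈ 161.82
Round up to the next whole number: n = 162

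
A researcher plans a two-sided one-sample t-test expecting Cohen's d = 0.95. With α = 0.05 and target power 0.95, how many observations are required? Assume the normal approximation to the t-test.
n = 15

Sample size formula (one-sample t-test, normal approximation):
n = ((z_{α/2} + z_β) / d)²

z_{α/2} = 1.960 (for α = 0.05, two-sided)
z_β = 1.645 (for power = 0.95)
d = 0.95

n = ((1.960 + 1.645) / 0.95)²
n = (3.795)²
n ≈ 14.40
Round up to the next whole number: n = 15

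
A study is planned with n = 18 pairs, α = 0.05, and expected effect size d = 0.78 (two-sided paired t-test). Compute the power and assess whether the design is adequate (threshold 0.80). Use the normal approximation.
Power ≈ 0.91; the study is adequately powered (power ≥ 0.80)

Power calculation (paired t-test, normal approximation):
z_β = d · √n - z_{α/2}
z_β = 0.78 · √18 - 1.960
z_β = 0.78 · 4.243 - 1.960
z_β = 1.349

Power = Φ(z_β) = Φ(1.349) ≈ 0.911

Effect size d = 0.78 is medium by Cohen's convention (0.2/0.5/0.8).

Threshold: power ≥ 0.80 is conventionally adequate.
Power ≈ 0.91 → the study is adequately powered (power ≥ 0.80).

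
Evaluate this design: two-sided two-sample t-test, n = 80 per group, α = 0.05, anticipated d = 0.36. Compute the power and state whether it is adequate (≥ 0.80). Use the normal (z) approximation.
Power ≈ 0.62; the study is underpowered (power < 0.80)

Power calculation (two-sample t-test, normal approximation):
z_β = d · √(n/2) - z_{α/2}
z_β = 0.36 · √(80/2) - 1.960
z_β = 0.36 · 6.325 - 1.960
z_β = 0.317

Power = Φ(z_β) = Φ(0.317) ≈ 0.624

Effect size d = 0.36 is small by Cohen's convention (0.2/0.5/0.8).

Threshold: power ≥ 0.80 is conventionally adequate.
Power ≈ 0.62 → the study is underpowered (power < 0.80).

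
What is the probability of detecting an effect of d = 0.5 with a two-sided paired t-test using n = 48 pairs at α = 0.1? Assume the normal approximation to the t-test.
Power ≈ 0.97

Power calculation (paired t-test, normal approximation):
z_β = d · √n - z_{α/2}
z_β = 0.5 · √48 - 1.645
z_β = 0.5 · 6.928 - 1.645
z_β = 1.819

Power = Φ(z_β) = Φ(1.819) ≈ 0.966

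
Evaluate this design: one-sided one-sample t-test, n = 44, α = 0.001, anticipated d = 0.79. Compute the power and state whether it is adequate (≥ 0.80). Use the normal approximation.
Power ≈ 0.98; the study is adequately powered (power ≥ 0.80)

Power calculation (one-sample t-test, normal approximation):
z_β = d · √n - z_α
z_β = 0.79 · √44 - 3.090
z_β = 0.79 · 6.633 - 3.090
z_β = 2.150

Power = Φ(z_β) = Φ(2.150) ≈ 0.984

Effect size d = 0.79 is medium by Cohen's convention (0.2/0.5/0.8).

Threshold: power ≥ 0.80 is conventionally adequate.
Power ≈ 0.98 → the study is adequately powered (power ≥ 0.80).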